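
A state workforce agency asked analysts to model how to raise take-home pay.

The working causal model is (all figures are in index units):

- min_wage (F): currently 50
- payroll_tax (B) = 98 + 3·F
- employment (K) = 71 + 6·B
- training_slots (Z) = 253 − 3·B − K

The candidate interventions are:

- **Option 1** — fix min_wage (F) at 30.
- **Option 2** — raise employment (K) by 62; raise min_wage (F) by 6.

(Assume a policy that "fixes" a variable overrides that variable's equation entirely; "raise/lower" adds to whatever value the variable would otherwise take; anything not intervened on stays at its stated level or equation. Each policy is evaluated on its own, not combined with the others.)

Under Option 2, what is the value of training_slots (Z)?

Option 2 (K + 62, F + 6):
  F = 50 + 6 = 56
  B = 98 + 3·56 = 266
  K = 71 + 6·266 (+62 from intervention) = 1729
  Z = 253 − 3·266 − 1729 = -2274

-2274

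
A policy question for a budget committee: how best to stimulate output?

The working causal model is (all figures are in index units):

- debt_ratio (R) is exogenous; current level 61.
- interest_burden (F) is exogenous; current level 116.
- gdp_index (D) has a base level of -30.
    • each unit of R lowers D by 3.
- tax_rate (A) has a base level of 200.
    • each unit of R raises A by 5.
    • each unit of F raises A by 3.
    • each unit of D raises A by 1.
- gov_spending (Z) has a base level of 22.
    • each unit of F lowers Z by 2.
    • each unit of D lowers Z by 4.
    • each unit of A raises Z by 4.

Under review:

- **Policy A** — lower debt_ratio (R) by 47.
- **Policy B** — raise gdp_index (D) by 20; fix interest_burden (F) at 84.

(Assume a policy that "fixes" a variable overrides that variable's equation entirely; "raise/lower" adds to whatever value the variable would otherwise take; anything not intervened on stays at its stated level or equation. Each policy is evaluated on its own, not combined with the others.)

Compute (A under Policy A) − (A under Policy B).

Policy A (R − 47):
  R = 61 − 47 = 14
  F = 116
  D = -30 − 3·14 = -72
  A = 200 + 5·14 + 3·116 + (-72) = 546
Policy B (D + 20, F := 84):
  R = 61
  F = 84
  D = -30 − 3·61 (+20 from intervention) = -193
  A = 200 + 5·61 + 3·84 + (-193) = 564
A: 546 − 564 = -18

-18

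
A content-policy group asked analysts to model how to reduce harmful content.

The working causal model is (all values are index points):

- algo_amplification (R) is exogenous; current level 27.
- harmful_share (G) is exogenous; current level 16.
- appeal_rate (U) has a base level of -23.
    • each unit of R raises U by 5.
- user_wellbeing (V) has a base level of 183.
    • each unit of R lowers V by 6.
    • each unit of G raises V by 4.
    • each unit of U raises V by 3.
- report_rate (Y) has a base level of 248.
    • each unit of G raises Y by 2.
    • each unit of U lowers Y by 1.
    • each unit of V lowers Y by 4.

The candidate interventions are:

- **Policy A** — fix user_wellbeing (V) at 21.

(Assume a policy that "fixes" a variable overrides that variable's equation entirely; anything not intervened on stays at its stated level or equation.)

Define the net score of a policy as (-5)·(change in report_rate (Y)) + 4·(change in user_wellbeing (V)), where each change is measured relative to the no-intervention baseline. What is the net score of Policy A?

Baseline:
  R = 27
  G = 16
  U = -23 + 5·27 = 112
  V = 183 − 6·27 + 4·16 + 3·112 = 421
  Y = 248 + 2·16 − 112 − 4·421 = -1516
Policy A (V := 21):
  R = 27
  G = 16
  U = -23 + 5·27 = 112
  V = 21
  Y = 248 + 2·16 − 112 − 4·21 = 84
ΔY = 84 − (-1516) = 1600; ΔV = 21 − 421 = -400
Score = (-5)·1600 + 4·(-400) = -9600

-9600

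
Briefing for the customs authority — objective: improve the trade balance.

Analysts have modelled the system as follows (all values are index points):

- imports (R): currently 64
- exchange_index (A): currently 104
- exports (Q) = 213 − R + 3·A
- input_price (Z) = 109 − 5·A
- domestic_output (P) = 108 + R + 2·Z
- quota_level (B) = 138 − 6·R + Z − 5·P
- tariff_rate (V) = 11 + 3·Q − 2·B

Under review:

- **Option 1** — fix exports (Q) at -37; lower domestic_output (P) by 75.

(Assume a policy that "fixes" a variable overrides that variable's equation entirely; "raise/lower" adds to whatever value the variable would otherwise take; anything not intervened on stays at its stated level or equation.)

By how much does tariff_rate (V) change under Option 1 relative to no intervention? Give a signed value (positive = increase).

-2244

Baseline:
  R = 64
  A = 104
  Q = 213 − 64 + 3·104 = 461
  Z = 109 − 5·104 = -411
  P = 108 + 64 + 2·(-411) = -650
  B = 138 − 6·64 + (-411) − 5·(-650) = 2593
  V = 11 + 3·461 − 2·2593 = -3792
Option 1 (Q := -37, P − 75):
  R = 64
  A = 104
  Q = -37
  Z = 109 − 5·104 = -411
  P = 108 + 64 + 2·(-411) (−75 from intervention) = -725
  B = 138 − 6·64 + (-411) − 5·(-725) = 2968
  V = 11 + 3·(-37) − 2·2968 = -6036
Change in V: -6036 − (-3792) = -2244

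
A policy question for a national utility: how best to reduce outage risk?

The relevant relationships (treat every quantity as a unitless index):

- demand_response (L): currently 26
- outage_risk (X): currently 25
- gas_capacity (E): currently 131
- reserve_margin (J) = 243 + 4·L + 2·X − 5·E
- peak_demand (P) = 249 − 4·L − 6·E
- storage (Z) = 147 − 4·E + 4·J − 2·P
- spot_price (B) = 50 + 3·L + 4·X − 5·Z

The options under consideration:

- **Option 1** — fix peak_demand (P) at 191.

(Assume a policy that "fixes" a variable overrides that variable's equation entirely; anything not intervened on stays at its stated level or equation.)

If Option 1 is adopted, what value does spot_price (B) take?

Option 1 (P := 191):
  L = 26
  X = 25
  E = 131
  J = 243 + 4·26 + 2·25 − 5·131 = -258
  P = 191
  Z = 147 − 4·131 + 4·(-258) − 2·191 = -1791
  B = 50 + 3·26 + 4·25 − 5·(-1791) = 9183

9183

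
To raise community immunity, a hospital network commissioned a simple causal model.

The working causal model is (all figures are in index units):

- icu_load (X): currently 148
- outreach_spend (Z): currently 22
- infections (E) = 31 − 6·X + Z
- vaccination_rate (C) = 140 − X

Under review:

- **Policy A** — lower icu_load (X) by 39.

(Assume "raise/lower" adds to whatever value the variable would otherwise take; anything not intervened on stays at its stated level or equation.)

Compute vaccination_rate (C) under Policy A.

31

Policy A (X − 39):
  X = 148 − 39 = 109
  C = 140 − 109 = 31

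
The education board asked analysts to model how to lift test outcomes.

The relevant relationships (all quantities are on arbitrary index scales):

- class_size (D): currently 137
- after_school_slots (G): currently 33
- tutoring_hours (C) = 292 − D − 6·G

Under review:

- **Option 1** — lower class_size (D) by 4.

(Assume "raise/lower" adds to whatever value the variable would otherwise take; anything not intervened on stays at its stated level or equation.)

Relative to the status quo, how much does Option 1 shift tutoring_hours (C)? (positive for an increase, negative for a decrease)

4

Baseline:
  D = 137
  G = 33
  C = 292 − 137 − 6·33 = -43
Option 1 (D − 4):
  D = 137 − 4 = 133
  G = 33
  C = 292 − 133 − 6·33 = -39
Change in C: -39 − (-43) = 4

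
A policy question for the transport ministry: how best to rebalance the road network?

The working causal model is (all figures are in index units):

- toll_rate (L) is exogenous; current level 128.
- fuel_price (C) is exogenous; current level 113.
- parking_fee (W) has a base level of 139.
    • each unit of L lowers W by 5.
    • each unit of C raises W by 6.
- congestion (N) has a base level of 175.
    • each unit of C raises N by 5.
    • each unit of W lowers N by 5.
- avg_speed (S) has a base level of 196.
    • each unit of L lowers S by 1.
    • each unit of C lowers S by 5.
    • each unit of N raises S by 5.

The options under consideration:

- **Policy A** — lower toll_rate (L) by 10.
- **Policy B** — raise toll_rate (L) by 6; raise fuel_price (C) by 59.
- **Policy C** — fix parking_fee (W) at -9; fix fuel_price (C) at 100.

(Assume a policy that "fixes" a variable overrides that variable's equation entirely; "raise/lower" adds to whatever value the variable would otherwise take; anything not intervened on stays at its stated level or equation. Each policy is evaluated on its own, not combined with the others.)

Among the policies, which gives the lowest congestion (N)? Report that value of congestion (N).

-1470

Policy A (L − 10):
  L = 128 − 10 = 118
  C = 113
  W = 139 − 5·118 + 6·113 = 227
  N = 175 + 5·113 − 5·227 = -395
Policy B (L + 6, C + 59):
  L = 128 + 6 = 134
  C = 113 + 59 = 172
  W = 139 − 5·134 + 6·172 = 501
  N = 175 + 5·172 − 5·501 = -1470
Policy C (W := -9, C := 100):
  L = 128
  C = 100
  W = -9
  N = 175 + 5·100 − 5·(-9) = 720
Comparing — Policy A: N=-395, Policy B: N=-1470, Policy C: N=720. Lowest is -1470 (Policy B).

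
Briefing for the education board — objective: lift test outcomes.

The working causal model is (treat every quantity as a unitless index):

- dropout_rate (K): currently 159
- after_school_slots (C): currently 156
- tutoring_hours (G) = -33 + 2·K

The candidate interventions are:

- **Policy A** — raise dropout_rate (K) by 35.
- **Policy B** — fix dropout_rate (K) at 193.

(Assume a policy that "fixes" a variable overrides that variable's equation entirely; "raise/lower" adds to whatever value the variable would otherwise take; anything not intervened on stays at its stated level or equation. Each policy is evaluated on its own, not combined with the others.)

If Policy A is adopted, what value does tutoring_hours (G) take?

355

Policy A (K + 35):
  K = 159 + 35 = 194
  G = -33 + 2·194 = 355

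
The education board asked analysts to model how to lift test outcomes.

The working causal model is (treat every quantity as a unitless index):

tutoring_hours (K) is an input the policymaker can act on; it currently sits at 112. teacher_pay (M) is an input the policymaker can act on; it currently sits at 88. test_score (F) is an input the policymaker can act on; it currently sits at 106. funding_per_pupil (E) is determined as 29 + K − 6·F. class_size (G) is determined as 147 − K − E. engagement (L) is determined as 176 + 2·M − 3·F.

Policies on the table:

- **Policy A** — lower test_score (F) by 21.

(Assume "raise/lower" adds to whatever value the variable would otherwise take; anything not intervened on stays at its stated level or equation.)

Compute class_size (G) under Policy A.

404

Policy A (F − 21):
  K = 112
  F = 106 − 21 = 85
  E = 29 + 112 − 6·85 = -369
  G = 147 − 112 − (-369) = 404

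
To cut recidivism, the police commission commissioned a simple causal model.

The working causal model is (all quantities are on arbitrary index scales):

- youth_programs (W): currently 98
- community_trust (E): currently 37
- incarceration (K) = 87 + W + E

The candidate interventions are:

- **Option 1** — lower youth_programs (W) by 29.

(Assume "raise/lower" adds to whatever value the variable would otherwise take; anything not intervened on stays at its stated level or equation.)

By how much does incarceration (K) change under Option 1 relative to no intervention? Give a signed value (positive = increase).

Baseline:
  W = 98
  E = 37
  K = 87 + 98 + 37 = 222
Option 1 (W − 29):
  W = 98 − 29 = 69
  E = 37
  K = 87 + 69 + 37 = 193
Change in K: 193 − 222 = -29

-29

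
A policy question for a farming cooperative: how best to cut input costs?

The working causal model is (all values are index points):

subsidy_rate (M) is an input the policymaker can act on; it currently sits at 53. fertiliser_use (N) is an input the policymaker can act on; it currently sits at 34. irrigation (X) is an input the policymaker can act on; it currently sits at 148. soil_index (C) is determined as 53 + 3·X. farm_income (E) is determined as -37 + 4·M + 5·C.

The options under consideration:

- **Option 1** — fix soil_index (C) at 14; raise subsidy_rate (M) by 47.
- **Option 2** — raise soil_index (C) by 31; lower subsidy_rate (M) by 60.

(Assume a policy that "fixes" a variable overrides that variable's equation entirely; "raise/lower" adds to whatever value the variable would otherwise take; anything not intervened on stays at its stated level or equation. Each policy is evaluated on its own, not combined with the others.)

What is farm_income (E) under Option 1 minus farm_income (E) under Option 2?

-2142

Option 1 (C := 14, M + 47):
  M = 53 + 47 = 100
  X = 148
  C = 14
  E = -37 + 4·100 + 5·14 = 433
Option 2 (C + 31, M − 60):
  M = 53 − 60 = -7
  X = 148
  C = 53 + 3·148 (+31 from intervention) = 528
  E = -37 + 4·(-7) + 5·528 = 2575
E: 433 − 2575 = -2142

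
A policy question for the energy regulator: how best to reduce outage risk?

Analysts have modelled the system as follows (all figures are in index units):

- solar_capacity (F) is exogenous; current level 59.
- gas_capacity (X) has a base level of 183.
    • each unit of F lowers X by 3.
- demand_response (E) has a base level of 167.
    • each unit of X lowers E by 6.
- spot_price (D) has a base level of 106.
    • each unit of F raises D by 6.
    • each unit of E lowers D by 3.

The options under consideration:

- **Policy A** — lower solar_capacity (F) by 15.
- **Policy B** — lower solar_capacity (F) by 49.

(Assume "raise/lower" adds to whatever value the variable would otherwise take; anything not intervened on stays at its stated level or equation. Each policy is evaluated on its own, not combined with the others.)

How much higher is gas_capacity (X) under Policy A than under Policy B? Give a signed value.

-102

Policy A (F − 15):
  F = 59 − 15 = 44
  X = 183 − 3·44 = 51
Policy B (F − 49):
  F = 59 − 49 = 10
  X = 183 − 3·10 = 153
X: 51 − 153 = -102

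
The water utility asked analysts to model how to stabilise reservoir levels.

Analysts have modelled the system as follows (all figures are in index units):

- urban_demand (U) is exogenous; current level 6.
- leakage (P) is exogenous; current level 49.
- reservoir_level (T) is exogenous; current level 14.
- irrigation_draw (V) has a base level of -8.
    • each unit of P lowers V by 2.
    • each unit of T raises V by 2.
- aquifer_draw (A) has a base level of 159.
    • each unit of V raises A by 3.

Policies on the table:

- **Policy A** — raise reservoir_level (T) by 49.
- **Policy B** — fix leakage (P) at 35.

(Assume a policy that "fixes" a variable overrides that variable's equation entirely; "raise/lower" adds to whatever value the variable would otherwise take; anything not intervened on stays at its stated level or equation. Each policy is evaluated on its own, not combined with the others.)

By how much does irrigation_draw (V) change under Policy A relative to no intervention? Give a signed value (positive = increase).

98

Baseline:
  P = 49
  T = 14
  V = -8 − 2·49 + 2·14 = -78
Policy A (T + 49):
  P = 49
  T = 14 + 49 = 63
  V = -8 − 2·49 + 2·63 = 20
Change in V: 20 − (-78) = 98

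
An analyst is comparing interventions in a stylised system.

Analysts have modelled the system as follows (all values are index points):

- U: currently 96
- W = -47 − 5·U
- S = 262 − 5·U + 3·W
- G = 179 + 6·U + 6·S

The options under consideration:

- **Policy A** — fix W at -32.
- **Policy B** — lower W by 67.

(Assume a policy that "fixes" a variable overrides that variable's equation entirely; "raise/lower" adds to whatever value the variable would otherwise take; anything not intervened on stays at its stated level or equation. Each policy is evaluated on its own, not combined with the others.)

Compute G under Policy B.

-11245

Policy B (W − 67):
  U = 96
  W = -47 − 5·96 (−67 from intervention) = -594
  S = 262 − 5·96 + 3·(-594) = -2000
  G = 179 + 6·96 + 6·(-2000) = -11245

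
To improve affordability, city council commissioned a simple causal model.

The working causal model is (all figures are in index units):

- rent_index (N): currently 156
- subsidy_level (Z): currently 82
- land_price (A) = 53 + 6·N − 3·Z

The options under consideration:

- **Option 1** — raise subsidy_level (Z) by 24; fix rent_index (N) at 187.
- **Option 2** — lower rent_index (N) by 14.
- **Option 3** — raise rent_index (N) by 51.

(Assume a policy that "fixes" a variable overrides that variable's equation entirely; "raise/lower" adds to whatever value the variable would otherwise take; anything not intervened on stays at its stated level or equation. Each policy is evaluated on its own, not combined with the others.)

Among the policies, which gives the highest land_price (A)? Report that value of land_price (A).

Option 1 (Z + 24, N := 187):
  N = 187
  Z = 82 + 24 = 106
  A = 53 + 6·187 − 3·106 = 857
Option 2 (N − 14):
  N = 156 − 14 = 142
  Z = 82
  A = 53 + 6·142 − 3·82 = 659
Option 3 (N + 51):
  N = 156 + 51 = 207
  Z = 82
  A = 53 + 6·207 − 3·82 = 1049
Comparing — Option 1: A=857, Option 2: A=659, Option 3: A=1049. Highest is 1049 (Option 3).

1049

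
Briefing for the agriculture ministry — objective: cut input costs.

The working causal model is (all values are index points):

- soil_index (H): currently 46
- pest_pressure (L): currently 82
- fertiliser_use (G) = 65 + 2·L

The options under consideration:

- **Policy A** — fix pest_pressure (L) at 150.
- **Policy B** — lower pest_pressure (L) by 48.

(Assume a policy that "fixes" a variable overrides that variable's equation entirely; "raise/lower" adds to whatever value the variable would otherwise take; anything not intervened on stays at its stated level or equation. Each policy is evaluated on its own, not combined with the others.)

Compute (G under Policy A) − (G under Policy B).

232

Policy A (L := 150):
  L = 150
  G = 65 + 2·150 = 365
Policy B (L − 48):
  L = 82 − 48 = 34
  G = 65 + 2·34 = 133
G: 365 − 133 = 232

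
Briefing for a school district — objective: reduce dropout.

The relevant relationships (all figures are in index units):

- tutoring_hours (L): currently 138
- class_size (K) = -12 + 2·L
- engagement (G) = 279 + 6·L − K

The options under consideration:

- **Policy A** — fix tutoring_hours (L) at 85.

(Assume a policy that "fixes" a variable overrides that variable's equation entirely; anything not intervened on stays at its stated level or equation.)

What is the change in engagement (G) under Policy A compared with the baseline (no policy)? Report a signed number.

Baseline:
  L = 138
  K = -12 + 2·138 = 264
  G = 279 + 6·138 − 264 = 843
Policy A (L := 85):
  L = 85
  K = -12 + 2·85 = 158
  G = 279 + 6·85 − 158 = 631
Change in G: 631 − 843 = -212

-212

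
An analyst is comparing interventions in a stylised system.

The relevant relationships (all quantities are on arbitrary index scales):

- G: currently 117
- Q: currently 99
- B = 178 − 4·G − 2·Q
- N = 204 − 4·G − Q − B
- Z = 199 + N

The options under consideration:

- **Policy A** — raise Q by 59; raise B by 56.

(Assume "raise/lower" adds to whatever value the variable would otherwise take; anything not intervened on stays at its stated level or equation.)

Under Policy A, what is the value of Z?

Policy A (Q + 59, B + 56):
  G = 117
  Q = 99 + 59 = 158
  B = 178 − 4·117 − 2·158 (+56 from intervention) = -550
  N = 204 − 4·117 − 158 − (-550) = 128
  Z = 199 + 128 = 327

327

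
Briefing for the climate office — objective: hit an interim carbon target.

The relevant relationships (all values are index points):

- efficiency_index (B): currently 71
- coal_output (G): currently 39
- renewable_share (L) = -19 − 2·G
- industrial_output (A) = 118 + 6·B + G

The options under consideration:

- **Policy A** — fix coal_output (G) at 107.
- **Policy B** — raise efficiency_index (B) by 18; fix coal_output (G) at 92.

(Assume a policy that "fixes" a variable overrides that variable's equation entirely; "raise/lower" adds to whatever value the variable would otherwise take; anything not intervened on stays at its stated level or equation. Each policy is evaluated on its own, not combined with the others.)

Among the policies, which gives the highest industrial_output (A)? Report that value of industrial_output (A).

744

Policy A (G := 107):
  B = 71
  G = 107
  A = 118 + 6·71 + 107 = 651
Policy B (B + 18, G := 92):
  B = 71 + 18 = 89
  G = 92
  A = 118 + 6·89 + 92 = 744
Comparing — Policy A: A=651, Policy B: A=744. Highest is 744 (Policy B).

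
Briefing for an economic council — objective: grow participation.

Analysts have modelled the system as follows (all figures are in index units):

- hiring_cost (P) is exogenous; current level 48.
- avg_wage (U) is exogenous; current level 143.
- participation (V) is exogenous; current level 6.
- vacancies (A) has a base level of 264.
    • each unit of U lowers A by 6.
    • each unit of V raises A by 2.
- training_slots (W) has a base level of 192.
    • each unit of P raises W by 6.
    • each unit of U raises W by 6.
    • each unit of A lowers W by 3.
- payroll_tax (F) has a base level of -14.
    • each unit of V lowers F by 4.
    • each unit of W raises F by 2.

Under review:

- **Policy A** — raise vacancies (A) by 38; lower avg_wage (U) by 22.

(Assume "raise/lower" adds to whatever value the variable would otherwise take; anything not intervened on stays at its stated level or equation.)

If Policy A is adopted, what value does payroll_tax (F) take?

4846

Policy A (A + 38, U − 22):
  P = 48
  U = 143 − 22 = 121
  V = 6
  A = 264 − 6·121 + 2·6 (+38 from intervention) = -412
  W = 192 + 6·48 + 6·121 − 3·(-412) = 2442
  F = -14 − 4·6 + 2·2442 = 4846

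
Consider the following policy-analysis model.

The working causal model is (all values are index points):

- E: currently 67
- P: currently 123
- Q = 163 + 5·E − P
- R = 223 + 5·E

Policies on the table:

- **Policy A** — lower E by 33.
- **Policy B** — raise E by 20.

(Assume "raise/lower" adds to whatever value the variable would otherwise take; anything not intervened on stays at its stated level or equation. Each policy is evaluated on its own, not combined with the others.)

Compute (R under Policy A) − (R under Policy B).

Policy A (E − 33):
  E = 67 − 33 = 34
  R = 223 + 5·34 = 393
Policy B (E + 20):
  E = 67 + 20 = 87
  R = 223 + 5·87 = 658
R: 393 − 658 = -265

-265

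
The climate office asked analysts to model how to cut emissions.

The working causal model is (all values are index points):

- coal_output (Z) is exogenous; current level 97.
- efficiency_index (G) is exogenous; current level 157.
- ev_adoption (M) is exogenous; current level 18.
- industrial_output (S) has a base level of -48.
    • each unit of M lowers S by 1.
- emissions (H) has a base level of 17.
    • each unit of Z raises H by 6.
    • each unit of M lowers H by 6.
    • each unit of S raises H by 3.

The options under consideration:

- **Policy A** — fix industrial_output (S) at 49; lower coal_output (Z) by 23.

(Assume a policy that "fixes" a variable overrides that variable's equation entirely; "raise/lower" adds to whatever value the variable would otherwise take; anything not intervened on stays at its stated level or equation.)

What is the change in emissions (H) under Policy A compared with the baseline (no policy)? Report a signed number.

Baseline:
  Z = 97
  M = 18
  S = -48 − 18 = -66
  H = 17 + 6·97 − 6·18 + 3·(-66) = 293
Policy A (S := 49, Z − 23):
  Z = 97 − 23 = 74
  M = 18
  S = 49
  H = 17 + 6·74 − 6·18 + 3·49 = 500
Change in H: 500 − 293 = 207

207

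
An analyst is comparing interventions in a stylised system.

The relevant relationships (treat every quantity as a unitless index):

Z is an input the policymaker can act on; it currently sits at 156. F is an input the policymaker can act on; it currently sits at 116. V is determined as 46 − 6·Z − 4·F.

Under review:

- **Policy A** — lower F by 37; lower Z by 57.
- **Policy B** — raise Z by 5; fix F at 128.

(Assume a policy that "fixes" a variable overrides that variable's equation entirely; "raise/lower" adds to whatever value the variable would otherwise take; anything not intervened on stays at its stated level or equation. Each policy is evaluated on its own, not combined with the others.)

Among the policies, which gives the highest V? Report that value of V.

-864

Policy A (F − 37, Z − 57):
  Z = 156 − 57 = 99
  F = 116 − 37 = 79
  V = 46 − 6·99 − 4·79 = -864
Policy B (Z + 5, F := 128):
  Z = 156 + 5 = 161
  F = 128
  V = 46 − 6·161 − 4·128 = -1432
Comparing — Policy A: V=-864, Policy B: V=-1432. Highest is -864 (Policy A).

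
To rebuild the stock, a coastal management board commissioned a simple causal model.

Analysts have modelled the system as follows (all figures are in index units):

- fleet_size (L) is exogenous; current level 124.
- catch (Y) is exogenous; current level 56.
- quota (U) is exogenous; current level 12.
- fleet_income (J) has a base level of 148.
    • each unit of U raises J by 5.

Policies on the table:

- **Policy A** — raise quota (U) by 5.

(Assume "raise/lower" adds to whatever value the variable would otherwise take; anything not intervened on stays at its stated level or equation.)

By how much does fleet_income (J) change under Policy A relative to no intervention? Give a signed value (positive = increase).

Baseline:
  U = 12
  J = 148 + 5·12 = 208
Policy A (U + 5):
  U = 12 + 5 = 17
  J = 148 + 5·17 = 233
Change in J: 233 − 208 = 25

25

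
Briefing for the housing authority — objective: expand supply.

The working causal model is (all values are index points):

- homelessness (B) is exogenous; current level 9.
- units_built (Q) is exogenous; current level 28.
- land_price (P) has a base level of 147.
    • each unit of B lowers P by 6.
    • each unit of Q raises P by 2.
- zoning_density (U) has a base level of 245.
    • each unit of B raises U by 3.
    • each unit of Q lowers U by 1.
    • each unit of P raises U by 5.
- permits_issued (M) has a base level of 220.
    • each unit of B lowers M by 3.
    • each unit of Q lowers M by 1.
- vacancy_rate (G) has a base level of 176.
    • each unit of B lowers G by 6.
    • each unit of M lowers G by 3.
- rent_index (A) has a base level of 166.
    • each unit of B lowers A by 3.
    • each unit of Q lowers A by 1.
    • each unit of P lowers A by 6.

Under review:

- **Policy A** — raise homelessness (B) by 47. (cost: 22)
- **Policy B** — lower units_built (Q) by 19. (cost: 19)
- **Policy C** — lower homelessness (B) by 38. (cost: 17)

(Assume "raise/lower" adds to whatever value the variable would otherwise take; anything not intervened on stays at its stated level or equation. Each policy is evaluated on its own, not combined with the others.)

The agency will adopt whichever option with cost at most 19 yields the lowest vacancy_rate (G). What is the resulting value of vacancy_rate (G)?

Policy B (Q − 19):
  B = 9
  Q = 28 − 19 = 9
  M = 220 − 3·9 − 9 = 184
  G = 176 − 6·9 − 3·184 = -430
Policy C (B − 38):
  B = 9 − 38 = -29
  Q = 28
  M = 220 − 3·(-29) − 28 = 279
  G = 176 − 6·(-29) − 3·279 = -487
Comparing — Policy B: G=-430, Policy C: G=-487. Lowest is -487 (Policy C).

-487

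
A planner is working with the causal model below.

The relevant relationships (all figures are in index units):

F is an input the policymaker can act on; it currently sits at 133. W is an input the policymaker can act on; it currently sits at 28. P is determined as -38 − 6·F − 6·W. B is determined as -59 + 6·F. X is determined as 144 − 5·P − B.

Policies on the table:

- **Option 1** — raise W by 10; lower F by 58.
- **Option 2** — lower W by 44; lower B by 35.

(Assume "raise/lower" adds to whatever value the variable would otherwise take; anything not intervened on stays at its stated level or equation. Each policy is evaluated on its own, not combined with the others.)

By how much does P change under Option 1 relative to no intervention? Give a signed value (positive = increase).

Baseline:
  F = 133
  W = 28
  P = -38 − 6·133 − 6·28 = -1004
Option 1 (W + 10, F − 58):
  F = 133 − 58 = 75
  W = 28 + 10 = 38
  P = -38 − 6·75 − 6·38 = -716
Change in P: -716 − (-1004) = 288

288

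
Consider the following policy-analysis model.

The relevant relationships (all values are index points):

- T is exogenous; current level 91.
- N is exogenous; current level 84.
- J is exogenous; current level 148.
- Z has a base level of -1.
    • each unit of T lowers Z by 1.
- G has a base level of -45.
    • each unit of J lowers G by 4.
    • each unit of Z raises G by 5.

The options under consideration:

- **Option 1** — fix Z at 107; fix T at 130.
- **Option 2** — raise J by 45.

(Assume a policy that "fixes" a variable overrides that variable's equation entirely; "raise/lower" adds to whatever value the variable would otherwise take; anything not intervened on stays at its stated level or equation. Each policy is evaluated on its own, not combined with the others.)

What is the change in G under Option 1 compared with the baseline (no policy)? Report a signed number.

995

Baseline:
  T = 91
  J = 148
  Z = -1 − 91 = -92
  G = -45 − 4·148 + 5·(-92) = -1097
Option 1 (Z := 107, T := 130):
  T = 130
  J = 148
  Z = 107
  G = -45 − 4·148 + 5·107 = -102
Change in G: -102 − (-1097) = 995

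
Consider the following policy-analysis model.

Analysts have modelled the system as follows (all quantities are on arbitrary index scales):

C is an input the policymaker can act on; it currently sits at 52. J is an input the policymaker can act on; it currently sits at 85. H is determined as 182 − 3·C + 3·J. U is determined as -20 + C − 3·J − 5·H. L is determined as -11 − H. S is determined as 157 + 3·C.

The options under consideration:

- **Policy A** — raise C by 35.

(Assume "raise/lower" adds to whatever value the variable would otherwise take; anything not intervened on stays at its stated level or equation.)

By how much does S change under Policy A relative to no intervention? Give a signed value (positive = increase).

105

Baseline:
  C = 52
  S = 157 + 3·52 = 313
Policy A (C + 35):
  C = 52 + 35 = 87
  S = 157 + 3·87 = 418
Change in S: 418 − 313 = 105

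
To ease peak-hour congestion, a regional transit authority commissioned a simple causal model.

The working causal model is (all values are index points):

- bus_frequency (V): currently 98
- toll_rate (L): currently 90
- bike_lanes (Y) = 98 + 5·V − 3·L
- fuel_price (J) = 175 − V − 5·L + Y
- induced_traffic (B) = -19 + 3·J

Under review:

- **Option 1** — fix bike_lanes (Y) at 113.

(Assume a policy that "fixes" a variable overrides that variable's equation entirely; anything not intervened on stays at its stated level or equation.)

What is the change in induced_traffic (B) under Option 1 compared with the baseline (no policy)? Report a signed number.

-615

Baseline:
  V = 98
  L = 90
  Y = 98 + 5·98 − 3·90 = 318
  J = 175 − 98 − 5·90 + 318 = -55
  B = -19 + 3·(-55) = -184
Option 1 (Y := 113):
  V = 98
  L = 90
  Y = 113
  J = 175 − 98 − 5·90 + 113 = -260
  B = -19 + 3·(-260) = -799
Change in B: -799 − (-184) = -615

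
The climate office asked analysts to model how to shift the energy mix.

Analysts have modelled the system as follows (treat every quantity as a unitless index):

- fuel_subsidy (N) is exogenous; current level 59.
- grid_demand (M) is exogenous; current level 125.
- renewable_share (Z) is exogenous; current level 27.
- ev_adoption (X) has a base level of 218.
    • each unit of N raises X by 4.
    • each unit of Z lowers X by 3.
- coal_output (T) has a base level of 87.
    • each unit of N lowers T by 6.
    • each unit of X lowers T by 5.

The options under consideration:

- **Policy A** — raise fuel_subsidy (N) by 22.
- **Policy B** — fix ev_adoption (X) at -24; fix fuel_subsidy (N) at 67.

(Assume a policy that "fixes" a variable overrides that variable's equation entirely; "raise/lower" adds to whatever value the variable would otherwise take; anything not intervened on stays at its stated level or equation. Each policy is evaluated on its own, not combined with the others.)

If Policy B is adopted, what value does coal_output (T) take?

-195

Policy B (X := -24, N := 67):
  N = 67
  Z = 27
  X = -24
  T = 87 − 6·67 − 5·(-24) = -195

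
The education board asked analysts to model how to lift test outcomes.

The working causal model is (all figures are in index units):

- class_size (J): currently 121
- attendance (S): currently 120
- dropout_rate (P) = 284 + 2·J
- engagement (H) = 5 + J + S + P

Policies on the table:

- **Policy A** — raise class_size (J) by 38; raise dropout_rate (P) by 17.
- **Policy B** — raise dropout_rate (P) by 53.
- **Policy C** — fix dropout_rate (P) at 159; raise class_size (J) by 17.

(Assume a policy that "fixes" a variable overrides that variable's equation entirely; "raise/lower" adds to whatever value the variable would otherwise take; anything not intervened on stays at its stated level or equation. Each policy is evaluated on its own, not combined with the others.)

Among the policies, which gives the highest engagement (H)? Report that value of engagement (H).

Policy A (J + 38, P + 17):
  J = 121 + 38 = 159
  S = 120
  P = 284 + 2·159 (+17 from intervention) = 619
  H = 5 + 159 + 120 + 619 = 903
Policy B (P + 53):
  J = 121
  S = 120
  P = 284 + 2·121 (+53 from intervention) = 579
  H = 5 + 121 + 120 + 579 = 825
Policy C (P := 159, J + 17):
  J = 121 + 17 = 138
  S = 120
  P = 159
  H = 5 + 138 + 120 + 159 = 422
Comparing — Policy A: H=903, Policy B: H=825, Policy C: H=422. Highest is 903 (Policy A).

903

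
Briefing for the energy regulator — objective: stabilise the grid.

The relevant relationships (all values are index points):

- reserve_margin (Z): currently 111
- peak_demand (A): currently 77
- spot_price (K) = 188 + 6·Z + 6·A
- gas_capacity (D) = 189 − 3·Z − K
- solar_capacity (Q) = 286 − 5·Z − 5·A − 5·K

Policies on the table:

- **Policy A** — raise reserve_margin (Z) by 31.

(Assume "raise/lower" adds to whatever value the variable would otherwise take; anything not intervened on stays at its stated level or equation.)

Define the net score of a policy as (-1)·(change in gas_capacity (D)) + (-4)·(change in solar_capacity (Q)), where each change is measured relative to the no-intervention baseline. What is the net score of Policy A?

Baseline:
  Z = 111
  A = 77
  K = 188 + 6·111 + 6·77 = 1316
  D = 189 − 3·111 − 1316 = -1460
  Q = 286 − 5·111 − 5·77 − 5·1316 = -7234
Policy A (Z + 31):
  Z = 111 + 31 = 142
  A = 77
  K = 188 + 6·142 + 6·77 = 1502
  D = 189 − 3·142 − 1502 = -1739
  Q = 286 − 5·142 − 5·77 − 5·1502 = -8319
ΔD = -1739 − (-1460) = -279; ΔQ = -8319 − (-7234) = -1085
Score = (-1)·(-279) + (-4)·(-1085) = 4619

4619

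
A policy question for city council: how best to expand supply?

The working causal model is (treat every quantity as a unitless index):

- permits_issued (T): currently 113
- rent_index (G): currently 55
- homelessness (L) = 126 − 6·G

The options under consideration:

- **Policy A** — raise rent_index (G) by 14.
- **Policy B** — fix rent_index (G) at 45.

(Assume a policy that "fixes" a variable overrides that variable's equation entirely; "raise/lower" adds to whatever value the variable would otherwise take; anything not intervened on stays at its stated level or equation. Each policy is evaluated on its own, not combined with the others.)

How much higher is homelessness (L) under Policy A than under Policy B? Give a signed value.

Policy A (G + 14):
  G = 55 + 14 = 69
  L = 126 − 6·69 = -288
Policy B (G := 45):
  G = 45
  L = 126 − 6·45 = -144
L: -288 − (-144) = -144

-144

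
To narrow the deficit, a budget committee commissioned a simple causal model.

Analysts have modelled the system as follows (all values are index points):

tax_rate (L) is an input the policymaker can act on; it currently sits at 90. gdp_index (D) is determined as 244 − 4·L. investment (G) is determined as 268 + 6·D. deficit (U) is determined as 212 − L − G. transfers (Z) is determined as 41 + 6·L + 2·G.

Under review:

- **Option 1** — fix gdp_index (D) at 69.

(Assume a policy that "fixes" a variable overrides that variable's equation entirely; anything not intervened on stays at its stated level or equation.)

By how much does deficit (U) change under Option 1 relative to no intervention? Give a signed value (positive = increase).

Baseline:
  L = 90
  D = 244 − 4·90 = -116
  G = 268 + 6·(-116) = -428
  U = 212 − 90 − (-428) = 550
Option 1 (D := 69):
  L = 90
  D = 69
  G = 268 + 6·69 = 682
  U = 212 − 90 − 682 = -560
Change in U: -560 − 550 = -1110

-1110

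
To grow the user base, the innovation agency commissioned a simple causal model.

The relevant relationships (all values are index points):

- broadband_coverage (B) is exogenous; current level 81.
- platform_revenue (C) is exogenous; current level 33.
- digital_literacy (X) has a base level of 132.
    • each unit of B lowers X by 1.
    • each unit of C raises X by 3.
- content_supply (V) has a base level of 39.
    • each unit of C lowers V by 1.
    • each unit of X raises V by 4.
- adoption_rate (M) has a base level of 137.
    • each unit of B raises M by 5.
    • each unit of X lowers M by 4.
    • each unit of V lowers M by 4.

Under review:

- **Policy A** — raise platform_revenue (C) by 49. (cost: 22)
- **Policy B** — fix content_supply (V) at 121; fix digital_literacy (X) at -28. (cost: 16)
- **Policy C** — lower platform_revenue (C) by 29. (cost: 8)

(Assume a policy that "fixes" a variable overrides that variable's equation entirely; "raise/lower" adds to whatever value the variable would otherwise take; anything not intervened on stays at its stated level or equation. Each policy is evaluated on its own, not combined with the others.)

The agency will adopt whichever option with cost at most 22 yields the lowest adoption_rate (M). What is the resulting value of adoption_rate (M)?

-5226

Policy A (C + 49):
  B = 81
  C = 33 + 49 = 82
  X = 132 − 81 + 3·82 = 297
  V = 39 − 82 + 4·297 = 1145
  M = 137 + 5·81 − 4·297 − 4·1145 = -5226
Policy B (V := 121, X := -28):
  B = 81
  C = 33
  X = -28
  V = 121
  M = 137 + 5·81 − 4·(-28) − 4·121 = 170
Policy C (C − 29):
  B = 81
  C = 33 − 29 = 4
  X = 132 − 81 + 3·4 = 63
  V = 39 − 4 + 4·63 = 287
  M = 137 + 5·81 − 4·63 − 4·287 = -858
Comparing — Policy A: M=-5226, Policy B: M=170, Policy C: M=-858. Lowest is -5226 (Policy A).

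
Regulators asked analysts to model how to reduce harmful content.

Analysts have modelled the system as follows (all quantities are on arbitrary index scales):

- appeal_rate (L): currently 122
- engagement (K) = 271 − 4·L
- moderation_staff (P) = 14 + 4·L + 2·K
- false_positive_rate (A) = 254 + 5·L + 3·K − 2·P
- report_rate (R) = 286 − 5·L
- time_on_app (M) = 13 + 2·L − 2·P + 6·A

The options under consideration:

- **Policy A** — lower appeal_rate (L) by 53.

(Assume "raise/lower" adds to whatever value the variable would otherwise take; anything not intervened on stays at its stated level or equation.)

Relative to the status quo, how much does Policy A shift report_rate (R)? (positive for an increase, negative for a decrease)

265

Baseline:
  L = 122
  R = 286 − 5·122 = -324
Policy A (L − 53):
  L = 122 − 53 = 69
  R = 286 − 5·69 = -59
Change in R: -59 − (-324) = 265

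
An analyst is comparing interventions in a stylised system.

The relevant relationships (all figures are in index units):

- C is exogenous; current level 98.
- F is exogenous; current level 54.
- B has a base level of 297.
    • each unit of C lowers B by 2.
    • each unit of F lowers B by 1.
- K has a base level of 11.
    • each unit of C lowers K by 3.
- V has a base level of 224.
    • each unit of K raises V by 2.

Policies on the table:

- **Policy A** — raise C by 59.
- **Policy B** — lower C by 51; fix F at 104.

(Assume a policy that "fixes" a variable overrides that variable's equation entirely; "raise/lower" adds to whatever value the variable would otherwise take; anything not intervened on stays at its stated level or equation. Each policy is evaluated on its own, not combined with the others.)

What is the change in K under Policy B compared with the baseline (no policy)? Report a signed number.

Baseline:
  C = 98
  K = 11 − 3·98 = -283
Policy B (C − 51, F := 104):
  C = 98 − 51 = 47
  K = 11 − 3·47 = -130
Change in K: -130 − (-283) = 153

153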